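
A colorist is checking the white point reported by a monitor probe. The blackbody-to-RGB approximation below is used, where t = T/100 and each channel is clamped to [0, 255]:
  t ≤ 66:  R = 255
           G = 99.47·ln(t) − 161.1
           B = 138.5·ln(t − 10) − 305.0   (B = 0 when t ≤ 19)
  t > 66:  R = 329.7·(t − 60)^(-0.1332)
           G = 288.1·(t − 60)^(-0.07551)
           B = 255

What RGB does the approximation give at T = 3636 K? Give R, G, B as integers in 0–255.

R=255, G=196, B=148

t = 3636/100 = 36.36; the t ≤ 66 branch applies.
R = 255 by definition for t ≤ 66.
G = 99.47·ln 36.36 − 161.1 = 99.47·3.5935 − 161.1 = 196.342.
B = 138.5·ln(36.36 − 10) − 305.0 = 138.5·ln 26.36 − 305.0 = 138.5·3.2718 − 305.0 = 148.151.
Rounded: (255, 196, 148).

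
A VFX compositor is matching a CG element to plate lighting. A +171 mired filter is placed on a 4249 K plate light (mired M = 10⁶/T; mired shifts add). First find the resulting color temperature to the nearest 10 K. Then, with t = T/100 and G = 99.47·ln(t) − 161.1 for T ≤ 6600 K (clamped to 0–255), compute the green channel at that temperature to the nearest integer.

157

M_in = 10⁶/4249 = 235.35; M_out = 235.35 + (+171) = 406.35.
T_out = 10⁶/406.35 = 2460.9 K → 2460 K; t = 24.6.
G = 99.47·ln 24.6 − 161.1 = 99.47·3.2027 − 161.1 = 157.477.
Rounded: 157.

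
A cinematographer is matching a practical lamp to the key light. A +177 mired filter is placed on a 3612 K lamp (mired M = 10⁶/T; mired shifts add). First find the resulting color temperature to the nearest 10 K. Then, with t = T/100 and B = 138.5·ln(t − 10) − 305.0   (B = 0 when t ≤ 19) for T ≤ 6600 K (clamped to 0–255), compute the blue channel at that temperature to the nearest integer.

M_in = 10⁶/3612 = 276.85; M_out = 276.85 + (+177) = 453.85.
T_out = 10⁶/453.85 = 2203.3 K → 2200 K; t = 22.
B = 138.5·ln(22 − 10) − 305.0 = 138.5·ln 12 − 305.0 = 138.5·2.4849 − 305.0 = 39.160.
Rounded: 39.

39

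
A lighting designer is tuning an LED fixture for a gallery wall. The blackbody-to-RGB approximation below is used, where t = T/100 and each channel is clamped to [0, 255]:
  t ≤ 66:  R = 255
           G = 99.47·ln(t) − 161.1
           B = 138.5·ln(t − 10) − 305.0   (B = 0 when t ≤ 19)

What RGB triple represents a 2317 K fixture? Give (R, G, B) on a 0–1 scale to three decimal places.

(1.000, 0.594, 0.204)

t = 2317/100 = 23.17; the t ≤ 66 branch applies.
R = 255 by definition for t ≤ 66.
G = 99.47·ln 23.17 − 161.1 = 99.47·3.1429 − 161.1 = 151.520.
B = 138.5·ln(23.17 − 10) − 305.0 = 138.5·ln 13.17 − 305.0 = 138.5·2.5779 − 305.0 = 52.045.
Dividing each by 255: (1.0000, 0.5942, 0.2041) → (1.000, 0.594, 0.204).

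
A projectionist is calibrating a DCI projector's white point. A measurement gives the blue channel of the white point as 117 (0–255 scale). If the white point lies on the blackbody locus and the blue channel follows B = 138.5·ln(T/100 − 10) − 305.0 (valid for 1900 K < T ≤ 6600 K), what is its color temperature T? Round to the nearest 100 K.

ln(t − 10) = (117 + 305.0) / 138.5 = 3.0469.
t − 10 = e^3.0469 = 21.051, so t = 31.051.
T = 100·t = 3105 K → 3100 K to the nearest 100 K.

3100 K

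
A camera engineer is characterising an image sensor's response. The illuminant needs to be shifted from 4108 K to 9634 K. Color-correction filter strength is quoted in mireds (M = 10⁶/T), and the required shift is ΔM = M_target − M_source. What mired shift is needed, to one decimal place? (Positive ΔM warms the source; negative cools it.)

M_source = 10⁶/4108 = 243.427; M_target = 10⁶/9634 = 103.799.
ΔM = 103.799 − 243.427 = -139.628 → -139.6 mireds, a cooling shift.

-139.6 mireds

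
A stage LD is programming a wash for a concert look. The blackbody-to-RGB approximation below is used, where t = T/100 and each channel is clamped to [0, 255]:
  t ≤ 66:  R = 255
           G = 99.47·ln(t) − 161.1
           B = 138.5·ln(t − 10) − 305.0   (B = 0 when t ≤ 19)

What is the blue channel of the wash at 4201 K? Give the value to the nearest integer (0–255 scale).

t = 4201/100 = 42.01; the t ≤ 66 branch applies.
B = 138.5·ln(42.01 − 10) − 305.0 = 138.5·ln 32.01 − 305.0 = 138.5·3.4660 − 305.0 = 175.048.
Rounded: 175.

175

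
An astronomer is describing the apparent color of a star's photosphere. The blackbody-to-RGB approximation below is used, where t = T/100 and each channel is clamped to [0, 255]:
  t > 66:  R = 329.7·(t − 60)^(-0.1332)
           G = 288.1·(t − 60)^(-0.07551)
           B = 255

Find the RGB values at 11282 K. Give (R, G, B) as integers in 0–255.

(194, 214, 255)

t = 11282/100 = 112.82; the t > 66 branch applies.
R = 329.7·(112.82 − 60)^(-0.1332) = 329.7·52.82^(-0.1332) = 329.7·0.58955 = 194.376.
G = 288.1·(112.82 − 60)^(-0.07551) = 288.1·52.82^(-0.07551) = 288.1·0.74116 = 213.528.
B = 255 by definition for t > 66.
Rounded: (194, 214, 255).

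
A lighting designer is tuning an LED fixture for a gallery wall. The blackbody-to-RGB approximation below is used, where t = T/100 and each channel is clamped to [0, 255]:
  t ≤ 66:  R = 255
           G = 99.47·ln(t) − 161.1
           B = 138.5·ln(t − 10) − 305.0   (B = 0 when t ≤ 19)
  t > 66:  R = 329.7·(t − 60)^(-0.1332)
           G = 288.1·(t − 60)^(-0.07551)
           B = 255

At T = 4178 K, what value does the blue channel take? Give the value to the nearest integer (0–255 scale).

t = 4178/100 = 41.78; the t ≤ 66 branch applies.
B = 138.5·ln(41.78 − 10) − 305.0 = 138.5·ln 31.78 − 305.0 = 138.5·3.4588 − 305.0 = 174.049.
Rounded: 174.

174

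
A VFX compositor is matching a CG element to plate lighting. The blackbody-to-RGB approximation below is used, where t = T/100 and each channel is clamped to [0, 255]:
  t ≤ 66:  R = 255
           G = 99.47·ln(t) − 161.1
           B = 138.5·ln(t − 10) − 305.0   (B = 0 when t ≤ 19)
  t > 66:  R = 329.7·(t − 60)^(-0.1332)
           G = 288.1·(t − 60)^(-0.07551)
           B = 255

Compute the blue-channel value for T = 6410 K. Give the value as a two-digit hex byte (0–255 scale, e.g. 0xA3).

t = 6410/100 = 64.1; the t ≤ 66 branch applies.
B = 138.5·ln(64.1 − 10) − 305.0 = 138.5·ln 54.1 − 305.0 = 138.5·3.9908 − 305.0 = 247.731.
Rounded: 248; in hex, 0xF8.

0xF8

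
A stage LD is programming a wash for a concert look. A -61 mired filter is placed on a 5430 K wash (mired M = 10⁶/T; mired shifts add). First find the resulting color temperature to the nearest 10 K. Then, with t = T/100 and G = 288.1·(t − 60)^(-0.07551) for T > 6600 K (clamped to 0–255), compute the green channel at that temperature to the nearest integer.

229

M_in = 10⁶/5430 = 184.16; M_out = 184.16 + (-61) = 123.16.
T_out = 10⁶/123.16 = 8119.4 K → 8120 K; t = 81.2.
G = 288.1·(81.2 − 60)^(-0.07551) = 288.1·21.2^(-0.07551) = 288.1·0.79405 = 228.766.
Rounded: 229.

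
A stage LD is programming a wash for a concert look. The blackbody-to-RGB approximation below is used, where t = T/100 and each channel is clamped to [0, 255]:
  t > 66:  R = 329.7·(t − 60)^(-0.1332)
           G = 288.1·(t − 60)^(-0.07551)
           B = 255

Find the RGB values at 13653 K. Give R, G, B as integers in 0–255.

t = 13653/100 = 136.53; the t > 66 branch applies.
R = 329.7·(136.53 − 60)^(-0.1332) = 329.7·76.53^(-0.1332) = 329.7·0.56114 = 185.009.
G = 288.1·(136.53 − 60)^(-0.07551) = 288.1·76.53^(-0.07551) = 288.1·0.72070 = 207.632.
B = 255 by definition for t > 66.
Rounded: (185, 208, 255).

R=185, G=208, B=255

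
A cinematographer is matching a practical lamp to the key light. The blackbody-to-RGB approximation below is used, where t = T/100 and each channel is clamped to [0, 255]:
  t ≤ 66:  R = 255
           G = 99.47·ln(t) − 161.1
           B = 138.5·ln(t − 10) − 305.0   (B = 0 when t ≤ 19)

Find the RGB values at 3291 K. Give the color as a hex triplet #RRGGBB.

t = 3291/100 = 32.91; the t ≤ 66 branch applies.
R = 255 by definition for t ≤ 66.
G = 99.47·ln 32.91 − 161.1 = 99.47·3.4938 − 161.1 = 186.426.
B = 138.5·ln(32.91 − 10) − 305.0 = 138.5·ln 22.91 − 305.0 = 138.5·3.1316 − 305.0 = 128.723.
Rounded: (255, 186, 129).
In hex: #FFBA81.

#FFBA81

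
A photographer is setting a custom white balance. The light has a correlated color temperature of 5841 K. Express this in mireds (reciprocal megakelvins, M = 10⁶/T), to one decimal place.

M = 10⁶ / 5841 = 171.204 → 171.2 mireds.

171.2 mireds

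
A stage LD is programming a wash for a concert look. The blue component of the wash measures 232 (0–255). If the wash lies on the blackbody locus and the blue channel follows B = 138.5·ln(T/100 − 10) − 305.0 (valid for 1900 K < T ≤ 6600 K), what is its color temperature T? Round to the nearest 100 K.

5800 K

ln(t − 10) = (232 + 305.0) / 138.5 = 3.8773.
t − 10 = e^3.8773 = 48.292, so t = 58.292.
T = 100·t = 5829 K → 5800 K to the nearest 100 K.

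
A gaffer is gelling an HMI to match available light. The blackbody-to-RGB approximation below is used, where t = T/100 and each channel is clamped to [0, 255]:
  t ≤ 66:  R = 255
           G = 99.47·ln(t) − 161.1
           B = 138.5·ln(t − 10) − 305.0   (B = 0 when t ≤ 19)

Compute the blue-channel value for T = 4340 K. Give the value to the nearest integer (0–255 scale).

t = 4340/100 = 43.4; the t ≤ 66 branch applies.
B = 138.5·ln(43.4 − 10) − 305.0 = 138.5·ln 33.4 − 305.0 = 138.5·3.5086 − 305.0 = 180.935.
Rounded: 181.

181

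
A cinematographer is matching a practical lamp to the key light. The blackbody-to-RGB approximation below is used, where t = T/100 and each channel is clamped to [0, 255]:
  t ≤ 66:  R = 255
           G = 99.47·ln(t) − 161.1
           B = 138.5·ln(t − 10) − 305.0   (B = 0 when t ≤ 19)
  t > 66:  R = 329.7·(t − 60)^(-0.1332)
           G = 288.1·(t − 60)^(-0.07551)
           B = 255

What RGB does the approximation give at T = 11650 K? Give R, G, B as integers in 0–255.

R=193, G=212, B=255

t = 11650/100 = 116.5; the t > 66 branch applies.
R = 329.7·(116.5 − 60)^(-0.1332) = 329.7·56.5^(-0.1332) = 329.7·0.58429 = 192.640.
G = 288.1·(116.5 − 60)^(-0.07551) = 288.1·56.5^(-0.07551) = 288.1·0.73740 = 212.445.
B = 255 by definition for t > 66.
Rounded: (193, 212, 255).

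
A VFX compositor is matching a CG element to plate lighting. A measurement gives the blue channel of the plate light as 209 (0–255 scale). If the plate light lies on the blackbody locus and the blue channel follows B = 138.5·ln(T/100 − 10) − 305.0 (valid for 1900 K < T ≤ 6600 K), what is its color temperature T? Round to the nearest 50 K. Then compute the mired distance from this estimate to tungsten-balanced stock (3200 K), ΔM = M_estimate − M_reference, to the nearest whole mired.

ln(t − 10) = (209 + 305.0) / 138.5 = 3.7112.
t − 10 = e^3.7112 = 40.903, so t = 50.903.
T = 100·t = 5090 K → 5100 K to the nearest 50 K.
M_estimate = 10⁶/5100 = 196.08; M_reference = 10⁶/3200 = 312.50.
ΔM = 196.08 − 312.50 = -116.42 → -116 mireds.

-116 mireds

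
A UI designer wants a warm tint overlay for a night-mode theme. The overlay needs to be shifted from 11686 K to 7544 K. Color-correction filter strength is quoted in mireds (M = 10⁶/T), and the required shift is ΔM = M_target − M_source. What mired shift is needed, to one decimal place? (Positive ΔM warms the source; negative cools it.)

+47.0 mireds

M_source = 10⁶/11686 = 85.572; M_target = 10⁶/7544 = 132.556.
ΔM = 132.556 − 85.572 = 46.983 → +47.0 mireds, a warming shift.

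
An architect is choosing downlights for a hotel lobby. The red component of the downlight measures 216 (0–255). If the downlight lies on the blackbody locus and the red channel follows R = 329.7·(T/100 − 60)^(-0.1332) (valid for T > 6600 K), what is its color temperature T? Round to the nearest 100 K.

8400 K

(t − 60)^(-0.1332) = 216/329.7 = 0.65514.
t − 60 = 0.65514^(1/-0.1332) = 0.65514^(-7.508) = 23.926, so t = 83.926.
T = 100·t = 8393 K → 8400 K to the nearest 100 K.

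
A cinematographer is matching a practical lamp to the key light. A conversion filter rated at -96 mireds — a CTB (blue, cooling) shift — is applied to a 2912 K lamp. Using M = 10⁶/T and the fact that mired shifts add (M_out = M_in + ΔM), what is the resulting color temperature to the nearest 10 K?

4040 K

M_in = 10⁶/2912 = 343.41 mireds.
M_out = 343.41 + (-96) = 247.41 mireds.
T_out = 10⁶/247.41 = 4041.9 K → 4040 K.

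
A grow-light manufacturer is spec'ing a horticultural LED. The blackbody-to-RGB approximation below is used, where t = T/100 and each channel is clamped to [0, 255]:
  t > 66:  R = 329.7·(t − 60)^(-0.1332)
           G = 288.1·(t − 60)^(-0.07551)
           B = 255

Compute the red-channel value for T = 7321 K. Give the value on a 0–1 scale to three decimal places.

0.917

t = 7321/100 = 73.21; the t > 66 branch applies.
R = 329.7·(73.21 − 60)^(-0.1332) = 329.7·13.21^(-0.1332) = 329.7·0.70908 = 233.784.
On a 0–1 scale: 233.784/255 = 0.9168 → 0.917.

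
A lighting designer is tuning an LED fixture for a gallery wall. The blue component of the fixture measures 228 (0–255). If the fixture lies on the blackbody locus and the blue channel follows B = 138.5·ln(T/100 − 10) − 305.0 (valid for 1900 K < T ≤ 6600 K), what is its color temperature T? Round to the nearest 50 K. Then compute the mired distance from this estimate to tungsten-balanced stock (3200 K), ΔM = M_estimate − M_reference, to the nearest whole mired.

ln(t − 10) = (228 + 305.0) / 138.5 = 3.8484.
t − 10 = e^3.8484 = 46.917, so t = 56.917.
T = 100·t = 5692 K → 5700 K to the nearest 50 K.
M_estimate = 10⁶/5700 = 175.44; M_reference = 10⁶/3200 = 312.50.
ΔM = 175.44 − 312.50 = -137.06 → -137 mireds.

-137 mireds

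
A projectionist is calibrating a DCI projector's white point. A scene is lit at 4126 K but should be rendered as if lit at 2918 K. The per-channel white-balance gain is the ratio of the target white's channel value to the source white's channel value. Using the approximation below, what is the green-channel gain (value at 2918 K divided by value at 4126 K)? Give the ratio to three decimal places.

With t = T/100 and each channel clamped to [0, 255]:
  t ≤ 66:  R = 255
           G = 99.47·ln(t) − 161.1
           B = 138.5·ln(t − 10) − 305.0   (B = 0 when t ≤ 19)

At 4126 K (t = 41.26):
  G = 99.47·ln 41.26 − 161.1 = 99.47·3.7199 − 161.1 = 208.918.
At 2918 K (t = 29.18):
  G = 99.47·ln 29.18 − 161.1 = 99.47·3.3735 − 161.1 = 174.460.
Gain = 174.460 / 208.918 = 0.8351 → 0.835.

0.835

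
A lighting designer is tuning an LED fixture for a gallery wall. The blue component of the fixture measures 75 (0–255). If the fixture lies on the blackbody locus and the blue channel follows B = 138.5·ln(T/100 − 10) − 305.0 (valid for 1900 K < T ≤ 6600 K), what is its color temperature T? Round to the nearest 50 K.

ln(t − 10) = (75 + 305.0) / 138.5 = 2.7437.
t − 10 = e^2.7437 = 15.544, so t = 25.544.
T = 100·t = 2554 K → 2550 K to the nearest 50 K.

2550 K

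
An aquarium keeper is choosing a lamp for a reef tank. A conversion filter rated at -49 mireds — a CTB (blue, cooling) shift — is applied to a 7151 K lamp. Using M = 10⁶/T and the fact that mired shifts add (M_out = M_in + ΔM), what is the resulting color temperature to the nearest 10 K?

11010 K

M_in = 10⁶/7151 = 139.84 mireds.
M_out = 139.84 + (-49) = 90.84 mireds.
T_out = 10⁶/90.84 = 11008.3 K → 11010 K.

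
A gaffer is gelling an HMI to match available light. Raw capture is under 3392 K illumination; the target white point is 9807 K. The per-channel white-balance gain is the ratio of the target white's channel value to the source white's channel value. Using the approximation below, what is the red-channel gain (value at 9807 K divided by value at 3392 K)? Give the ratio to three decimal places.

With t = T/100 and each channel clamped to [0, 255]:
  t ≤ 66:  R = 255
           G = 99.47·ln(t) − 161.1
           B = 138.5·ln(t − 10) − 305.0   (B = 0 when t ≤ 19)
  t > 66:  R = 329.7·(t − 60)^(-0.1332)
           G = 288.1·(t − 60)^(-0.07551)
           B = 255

0.796

At 3392 K (t = 33.92):
  R = 255 by definition for t ≤ 66.
At 9807 K (t = 98.07):
  R = 329.7·(98.07 − 60)^(-0.1332) = 329.7·38.07^(-0.1332) = 329.7·0.61584 = 203.042.
Gain = 203.042 / 255.000 = 0.7962 → 0.796.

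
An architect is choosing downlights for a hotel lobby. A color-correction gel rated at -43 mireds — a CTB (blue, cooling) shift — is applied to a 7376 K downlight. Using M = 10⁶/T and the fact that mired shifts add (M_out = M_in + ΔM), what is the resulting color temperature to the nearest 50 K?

10800 K

M_in = 10⁶/7376 = 135.57 mireds.
M_out = 135.57 + (-43) = 92.57 mireds.
T_out = 10⁶/92.57 = 10802.1 K → 10800 K.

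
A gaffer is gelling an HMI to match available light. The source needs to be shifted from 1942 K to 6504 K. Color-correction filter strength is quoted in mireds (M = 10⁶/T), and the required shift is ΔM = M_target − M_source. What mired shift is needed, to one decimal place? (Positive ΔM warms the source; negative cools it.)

-361.2 mireds

M_source = 10⁶/1942 = 514.933; M_target = 10⁶/6504 = 153.752.
ΔM = 153.752 − 514.933 = -361.182 → -361.2 mireds, a cooling shift.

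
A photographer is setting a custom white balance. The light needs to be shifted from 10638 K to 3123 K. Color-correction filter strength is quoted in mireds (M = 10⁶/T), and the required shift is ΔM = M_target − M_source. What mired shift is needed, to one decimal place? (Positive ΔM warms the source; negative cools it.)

M_source = 10⁶/10638 = 94.003; M_target = 10⁶/3123 = 320.205.
ΔM = 320.205 − 94.003 = 226.202 → +226.2 mireds, a warming shift.

+226.2 mireds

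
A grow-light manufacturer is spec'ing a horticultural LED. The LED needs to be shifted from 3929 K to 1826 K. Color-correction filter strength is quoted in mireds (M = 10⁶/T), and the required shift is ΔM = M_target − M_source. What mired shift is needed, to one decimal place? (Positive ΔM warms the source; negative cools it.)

+293.1 mireds

M_source = 10⁶/3929 = 254.518; M_target = 10⁶/1826 = 547.645.
ΔM = 547.645 − 254.518 = 293.127 → +293.1 mireds, a warming shift.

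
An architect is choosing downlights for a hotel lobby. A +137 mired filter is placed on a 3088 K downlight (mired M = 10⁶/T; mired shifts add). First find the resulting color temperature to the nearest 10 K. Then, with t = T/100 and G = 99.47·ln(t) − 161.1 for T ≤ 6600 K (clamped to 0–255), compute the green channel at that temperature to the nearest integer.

145

M_in = 10⁶/3088 = 323.83; M_out = 323.83 + (+137) = 460.83.
T_out = 10⁶/460.83 = 2170.0 K → 2170 K; t = 21.7.
G = 99.47·ln 21.7 − 161.1 = 99.47·3.0773 − 161.1 = 145.000.
Rounded: 145.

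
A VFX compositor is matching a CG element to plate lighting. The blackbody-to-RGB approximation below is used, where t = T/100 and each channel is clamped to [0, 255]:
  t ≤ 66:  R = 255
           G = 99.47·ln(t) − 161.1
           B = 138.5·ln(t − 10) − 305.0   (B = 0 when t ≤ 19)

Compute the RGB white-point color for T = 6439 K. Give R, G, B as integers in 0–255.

R=255, G=253, B=248

t = 6439/100 = 64.39; the t ≤ 66 branch applies.
R = 255 by definition for t ≤ 66.
G = 99.47·ln 64.39 − 161.1 = 99.47·4.1650 − 161.1 = 253.188.
B = 138.5·ln(64.39 − 10) − 305.0 = 138.5·ln 54.39 − 305.0 = 138.5·3.9962 − 305.0 = 248.471.
Rounded: (255, 253, 248).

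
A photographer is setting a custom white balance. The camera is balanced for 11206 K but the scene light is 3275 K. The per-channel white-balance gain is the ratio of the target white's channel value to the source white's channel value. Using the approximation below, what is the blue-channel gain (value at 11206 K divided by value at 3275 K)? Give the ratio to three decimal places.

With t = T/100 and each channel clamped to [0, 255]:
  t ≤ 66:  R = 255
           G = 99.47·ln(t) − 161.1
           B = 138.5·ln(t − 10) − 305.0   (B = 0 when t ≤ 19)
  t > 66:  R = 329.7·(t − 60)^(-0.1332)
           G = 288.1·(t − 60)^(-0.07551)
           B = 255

1.996

At 3275 K (t = 32.75):
  B = 138.5·ln(32.75 − 10) − 305.0 = 138.5·ln 22.75 − 305.0 = 138.5·3.1246 − 305.0 = 127.752.
At 11206 K (t = 112.06):
  B = 255 by definition for t > 66.
Gain = 255.000 / 127.752 = 1.9961 → 1.996.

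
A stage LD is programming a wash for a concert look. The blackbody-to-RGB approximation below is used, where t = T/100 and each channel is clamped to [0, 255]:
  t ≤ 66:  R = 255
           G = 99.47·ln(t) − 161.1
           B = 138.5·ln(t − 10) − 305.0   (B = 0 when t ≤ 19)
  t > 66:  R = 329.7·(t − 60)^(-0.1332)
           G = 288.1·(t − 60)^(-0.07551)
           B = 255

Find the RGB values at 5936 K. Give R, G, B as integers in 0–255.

t = 5936/100 = 59.36; the t ≤ 66 branch applies.
R = 255 by definition for t ≤ 66.
G = 99.47·ln 59.36 − 161.1 = 99.47·4.0836 − 161.1 = 245.098.
B = 138.5·ln(59.36 − 10) − 305.0 = 138.5·ln 49.36 − 305.0 = 138.5·3.8991 − 305.0 = 235.031.
Rounded: (255, 245, 235).

R=255, G=245, B=235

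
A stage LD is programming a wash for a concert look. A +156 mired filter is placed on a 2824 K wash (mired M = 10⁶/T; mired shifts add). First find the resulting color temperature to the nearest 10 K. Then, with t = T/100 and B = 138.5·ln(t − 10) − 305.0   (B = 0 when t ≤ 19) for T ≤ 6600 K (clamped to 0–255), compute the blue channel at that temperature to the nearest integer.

8

M_in = 10⁶/2824 = 354.11; M_out = 354.11 + (+156) = 510.11.
T_out = 10⁶/510.11 = 1960.4 K → 1960 K; t = 19.6.
B = 138.5·ln(19.6 − 10) − 305.0 = 138.5·ln 9.6 − 305.0 = 138.5·2.2618 − 305.0 = 8.254.
Rounded: 8.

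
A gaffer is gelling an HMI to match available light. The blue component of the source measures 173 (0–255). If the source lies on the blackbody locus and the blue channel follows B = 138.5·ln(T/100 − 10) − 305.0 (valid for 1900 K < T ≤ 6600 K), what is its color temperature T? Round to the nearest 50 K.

ln(t − 10) = (173 + 305.0) / 138.5 = 3.4513.
t − 10 = e^3.4513 = 31.540, so t = 41.540.
T = 100·t = 4154 K → 4150 K to the nearest 50 K.

4150 K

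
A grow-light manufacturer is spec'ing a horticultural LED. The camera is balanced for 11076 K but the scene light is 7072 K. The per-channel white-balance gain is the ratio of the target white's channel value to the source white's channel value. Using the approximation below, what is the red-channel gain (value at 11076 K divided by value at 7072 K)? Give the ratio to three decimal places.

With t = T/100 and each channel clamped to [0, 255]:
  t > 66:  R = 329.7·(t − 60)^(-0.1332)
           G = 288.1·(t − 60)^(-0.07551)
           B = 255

0.813

At 7072 K (t = 70.72):
  R = 329.7·(70.72 − 60)^(-0.1332) = 329.7·10.72^(-0.1332) = 329.7·0.72908 = 240.379.
At 11076 K (t = 110.76):
  R = 329.7·(110.76 − 60)^(-0.1332) = 329.7·50.76^(-0.1332) = 329.7·0.59269 = 195.409.
Gain = 195.409 / 240.379 = 0.8129 → 0.813.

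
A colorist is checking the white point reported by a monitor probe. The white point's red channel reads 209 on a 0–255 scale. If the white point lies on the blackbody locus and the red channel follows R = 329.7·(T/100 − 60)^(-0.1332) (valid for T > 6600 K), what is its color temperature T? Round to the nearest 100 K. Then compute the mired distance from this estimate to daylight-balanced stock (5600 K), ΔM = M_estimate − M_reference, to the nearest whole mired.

(t − 60)^(-0.1332) = 209/329.7 = 0.63391.
t − 60 = 0.63391^(1/-0.1332) = 0.63391^(-7.508) = 30.639, so t = 90.639.
T = 100·t = 9064 K → 9100 K to the nearest 100 K.
M_estimate = 10⁶/9100 = 109.89; M_reference = 10⁶/5600 = 178.57.
ΔM = 109.89 − 178.57 = -68.68 → -69 mireds.

-69 mireds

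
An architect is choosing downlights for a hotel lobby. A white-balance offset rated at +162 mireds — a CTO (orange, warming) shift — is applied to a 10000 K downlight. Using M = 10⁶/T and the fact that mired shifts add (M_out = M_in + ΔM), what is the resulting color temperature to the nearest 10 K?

M_in = 10⁶/10000 = 100.00 mireds.
M_out = 100.00 + (+162) = 262.00 mireds.
T_out = 10⁶/262.00 = 3816.8 K → 3820 K.

3820 K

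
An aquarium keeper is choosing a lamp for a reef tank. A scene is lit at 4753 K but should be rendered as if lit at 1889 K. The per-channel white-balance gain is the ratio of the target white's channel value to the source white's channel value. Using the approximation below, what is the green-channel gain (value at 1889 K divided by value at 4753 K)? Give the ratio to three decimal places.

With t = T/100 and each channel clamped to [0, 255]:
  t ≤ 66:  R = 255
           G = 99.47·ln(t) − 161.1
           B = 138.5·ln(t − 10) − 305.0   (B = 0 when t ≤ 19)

At 4753 K (t = 47.53):
  G = 99.47·ln 47.53 − 161.1 = 99.47·3.8614 − 161.1 = 222.990.
At 1889 K (t = 18.89):
  G = 99.47·ln 18.89 − 161.1 = 99.47·2.9386 − 161.1 = 131.206.
Gain = 131.206 / 222.990 = 0.5884 → 0.588.

0.588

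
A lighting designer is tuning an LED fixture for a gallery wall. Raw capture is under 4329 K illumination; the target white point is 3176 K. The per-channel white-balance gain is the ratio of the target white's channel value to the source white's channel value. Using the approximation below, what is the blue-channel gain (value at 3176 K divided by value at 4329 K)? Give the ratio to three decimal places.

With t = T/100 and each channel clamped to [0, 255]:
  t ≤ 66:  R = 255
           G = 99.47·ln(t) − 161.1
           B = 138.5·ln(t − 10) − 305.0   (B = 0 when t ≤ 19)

At 4329 K (t = 43.29):
  B = 138.5·ln(43.29 − 10) − 305.0 = 138.5·ln 33.29 − 305.0 = 138.5·3.5053 − 305.0 = 180.478.
At 3176 K (t = 31.76):
  B = 138.5·ln(31.76 − 10) − 305.0 = 138.5·ln 21.76 − 305.0 = 138.5·3.0801 − 305.0 = 121.590.
Gain = 121.590 / 180.478 = 0.6737 → 0.674.

0.674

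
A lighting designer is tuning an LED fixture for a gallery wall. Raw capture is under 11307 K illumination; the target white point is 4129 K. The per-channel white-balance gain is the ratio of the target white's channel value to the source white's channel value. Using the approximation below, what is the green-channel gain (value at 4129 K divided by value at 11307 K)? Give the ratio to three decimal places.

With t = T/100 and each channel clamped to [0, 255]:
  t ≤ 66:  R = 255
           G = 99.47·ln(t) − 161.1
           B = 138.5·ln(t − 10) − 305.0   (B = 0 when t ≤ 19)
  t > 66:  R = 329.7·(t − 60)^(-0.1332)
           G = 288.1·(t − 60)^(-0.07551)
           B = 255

0.979

At 11307 K (t = 113.07):
  G = 288.1·(113.07 − 60)^(-0.07551) = 288.1·53.07^(-0.07551) = 288.1·0.74089 = 213.452.
At 4129 K (t = 41.29):
  G = 99.47·ln 41.29 − 161.1 = 99.47·3.7206 − 161.1 = 208.990.
Gain = 208.990 / 213.452 = 0.9791 → 0.979.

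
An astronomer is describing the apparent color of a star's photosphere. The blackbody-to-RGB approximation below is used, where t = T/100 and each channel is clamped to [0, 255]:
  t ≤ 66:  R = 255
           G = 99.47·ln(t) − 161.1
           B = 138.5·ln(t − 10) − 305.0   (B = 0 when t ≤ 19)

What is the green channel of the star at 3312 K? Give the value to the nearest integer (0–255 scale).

t = 3312/100 = 33.12; the t ≤ 66 branch applies.
G = 99.47·ln 33.12 − 161.1 = 99.47·3.5001 − 161.1 = 187.059.
Rounded: 187.

187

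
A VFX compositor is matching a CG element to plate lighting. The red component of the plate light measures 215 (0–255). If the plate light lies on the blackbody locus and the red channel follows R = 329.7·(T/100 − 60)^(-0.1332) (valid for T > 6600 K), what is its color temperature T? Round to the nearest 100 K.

(t − 60)^(-0.1332) = 215/329.7 = 0.65211.
t − 60 = 0.65211^(1/-0.1332) = 0.65211^(-7.508) = 24.774, so t = 84.774.
T = 100·t = 8477 K → 8500 K to the nearest 100 K.

8500 K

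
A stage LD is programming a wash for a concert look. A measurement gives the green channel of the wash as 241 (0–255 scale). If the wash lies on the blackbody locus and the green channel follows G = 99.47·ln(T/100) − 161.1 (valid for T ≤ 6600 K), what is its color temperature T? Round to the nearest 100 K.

ln t = (241 + 161.1) / 99.47 = 4.0424.
t = e^4.0424 = 56.964.
T = 100·t = 5696 K → 5700 K to the nearest 100 K.

5700 K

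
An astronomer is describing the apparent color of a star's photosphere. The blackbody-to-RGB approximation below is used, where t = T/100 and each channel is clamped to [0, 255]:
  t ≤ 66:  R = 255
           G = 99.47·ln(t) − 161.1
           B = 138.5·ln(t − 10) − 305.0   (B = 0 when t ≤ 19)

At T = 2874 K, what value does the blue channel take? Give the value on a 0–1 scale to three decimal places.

t = 2874/100 = 28.74; the t ≤ 66 branch applies.
B = 138.5·ln(28.74 − 10) − 305.0 = 138.5·ln 18.74 − 305.0 = 138.5·2.9307 − 305.0 = 100.896.
On a 0–1 scale: 100.896/255 = 0.3957 → 0.396.

0.396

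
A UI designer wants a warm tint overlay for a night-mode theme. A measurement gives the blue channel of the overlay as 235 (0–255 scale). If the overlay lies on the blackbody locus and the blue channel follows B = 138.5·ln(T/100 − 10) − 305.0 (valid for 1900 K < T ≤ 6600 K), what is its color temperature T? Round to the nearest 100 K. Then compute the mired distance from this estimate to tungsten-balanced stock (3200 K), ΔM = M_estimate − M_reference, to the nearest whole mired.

-143 mireds

ln(t − 10) = (235 + 305.0) / 138.5 = 3.8989.
t − 10 = e^3.8989 = 49.349, so t = 59.349.
T = 100·t = 5935 K → 5900 K to the nearest 100 K.
M_estimate = 10⁶/5900 = 169.49; M_reference = 10⁶/3200 = 312.50.
ΔM = 169.49 − 312.50 = -143.01 → -143 mireds.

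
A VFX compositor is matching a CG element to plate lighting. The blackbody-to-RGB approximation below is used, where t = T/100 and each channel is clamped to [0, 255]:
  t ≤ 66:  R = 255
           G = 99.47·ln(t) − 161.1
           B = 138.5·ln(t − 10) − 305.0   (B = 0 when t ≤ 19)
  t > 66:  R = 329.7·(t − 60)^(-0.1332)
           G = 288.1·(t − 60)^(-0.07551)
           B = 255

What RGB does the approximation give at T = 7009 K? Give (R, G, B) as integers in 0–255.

(242, 242, 255)

t = 7009/100 = 70.09; the t > 66 branch applies.
R = 329.7·(70.09 − 60)^(-0.1332) = 329.7·10.09^(-0.1332) = 329.7·0.73499 = 242.326.
G = 288.1·(70.09 − 60)^(-0.07551) = 288.1·10.09^(-0.07551) = 288.1·0.83984 = 241.958.
B = 255 by definition for t > 66.
Rounded: (242, 242, 255).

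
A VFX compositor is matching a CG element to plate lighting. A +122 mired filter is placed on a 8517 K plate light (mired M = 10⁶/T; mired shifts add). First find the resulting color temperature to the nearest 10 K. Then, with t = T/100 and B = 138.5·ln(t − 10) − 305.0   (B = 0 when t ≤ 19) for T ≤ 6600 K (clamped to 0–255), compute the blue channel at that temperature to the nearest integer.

174

M_in = 10⁶/8517 = 117.41; M_out = 117.41 + (+122) = 239.41.
T_out = 10⁶/239.41 = 4176.9 K → 4180 K; t = 41.8.
B = 138.5·ln(41.8 − 10) − 305.0 = 138.5·ln 31.8 − 305.0 = 138.5·3.4595 − 305.0 = 174.136.
Rounded: 174.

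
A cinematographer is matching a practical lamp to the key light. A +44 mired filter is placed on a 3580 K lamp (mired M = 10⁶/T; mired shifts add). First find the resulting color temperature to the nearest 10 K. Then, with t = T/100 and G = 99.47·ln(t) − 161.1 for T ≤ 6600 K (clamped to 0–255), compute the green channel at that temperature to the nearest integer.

M_in = 10⁶/3580 = 279.33; M_out = 279.33 + (+44) = 323.33.
T_out = 10⁶/323.33 = 3092.8 K → 3090 K; t = 30.9.
G = 99.47·ln 30.9 − 161.1 = 99.47·3.4308 − 161.1 = 180.157.
Rounded: 180.

180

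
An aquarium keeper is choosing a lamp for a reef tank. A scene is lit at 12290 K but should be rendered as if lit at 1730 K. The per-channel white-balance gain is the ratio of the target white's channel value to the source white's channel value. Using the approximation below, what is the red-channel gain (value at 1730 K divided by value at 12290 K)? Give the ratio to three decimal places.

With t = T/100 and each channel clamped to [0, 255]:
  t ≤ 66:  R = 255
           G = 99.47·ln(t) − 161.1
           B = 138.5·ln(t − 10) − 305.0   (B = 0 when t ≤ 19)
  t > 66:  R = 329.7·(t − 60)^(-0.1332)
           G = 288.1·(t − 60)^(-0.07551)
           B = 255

1.343

At 12290 K (t = 122.9):
  R = 329.7·(122.9 − 60)^(-0.1332) = 329.7·62.9^(-0.1332) = 329.7·0.57600 = 189.906.
At 1730 K (t = 17.3):
  R = 255 by definition for t ≤ 66.
Gain = 255.000 / 189.906 = 1.3428 → 1.343.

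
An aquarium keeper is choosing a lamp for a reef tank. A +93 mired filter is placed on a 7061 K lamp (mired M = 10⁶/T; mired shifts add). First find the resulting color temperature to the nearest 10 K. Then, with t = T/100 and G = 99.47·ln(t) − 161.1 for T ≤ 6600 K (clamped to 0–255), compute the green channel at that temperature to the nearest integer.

212

M_in = 10⁶/7061 = 141.62; M_out = 141.62 + (+93) = 234.62.
T_out = 10⁶/234.62 = 4262.2 K → 4260 K; t = 42.6.
G = 99.47·ln 42.6 − 161.1 = 99.47·3.7519 − 161.1 = 212.097.
Rounded: 212.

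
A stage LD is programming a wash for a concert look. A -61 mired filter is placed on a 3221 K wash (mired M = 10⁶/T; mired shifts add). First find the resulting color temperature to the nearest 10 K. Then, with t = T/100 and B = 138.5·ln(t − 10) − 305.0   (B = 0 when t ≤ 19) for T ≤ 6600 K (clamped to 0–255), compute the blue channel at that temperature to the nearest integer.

M_in = 10⁶/3221 = 310.46; M_out = 310.46 + (-61) = 249.46.
T_out = 10⁶/249.46 = 4008.6 K → 4010 K; t = 40.1.
B = 138.5·ln(40.1 − 10) − 305.0 = 138.5·ln 30.1 − 305.0 = 138.5·3.4045 − 305.0 = 166.527.
Rounded: 167.

167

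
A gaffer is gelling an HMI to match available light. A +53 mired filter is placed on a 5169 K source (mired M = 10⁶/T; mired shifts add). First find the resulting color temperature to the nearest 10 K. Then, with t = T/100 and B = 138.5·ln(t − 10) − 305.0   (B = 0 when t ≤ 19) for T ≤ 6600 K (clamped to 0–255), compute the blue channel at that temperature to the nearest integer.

M_in = 10⁶/5169 = 193.46; M_out = 193.46 + (+53) = 246.46.
T_out = 10⁶/246.46 = 4057.4 K → 4060 K; t = 40.6.
B = 138.5·ln(40.6 − 10) − 305.0 = 138.5·ln 30.6 − 305.0 = 138.5·3.4210 − 305.0 = 168.809.
Rounded: 169.

169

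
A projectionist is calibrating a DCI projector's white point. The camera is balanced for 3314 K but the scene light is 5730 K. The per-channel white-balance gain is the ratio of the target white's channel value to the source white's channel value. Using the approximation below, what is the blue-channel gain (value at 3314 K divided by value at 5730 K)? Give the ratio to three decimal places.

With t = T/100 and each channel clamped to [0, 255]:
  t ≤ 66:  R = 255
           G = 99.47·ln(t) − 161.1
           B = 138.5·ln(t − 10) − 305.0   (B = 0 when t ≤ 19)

At 5730 K (t = 57.3):
  B = 138.5·ln(57.3 − 10) − 305.0 = 138.5·ln 47.3 − 305.0 = 138.5·3.8565 − 305.0 = 229.127.
At 3314 K (t = 33.14):
  B = 138.5·ln(33.14 − 10) − 305.0 = 138.5·ln 23.14 − 305.0 = 138.5·3.1416 − 305.0 = 130.106.
Gain = 130.106 / 229.127 = 0.5678 → 0.568.

0.568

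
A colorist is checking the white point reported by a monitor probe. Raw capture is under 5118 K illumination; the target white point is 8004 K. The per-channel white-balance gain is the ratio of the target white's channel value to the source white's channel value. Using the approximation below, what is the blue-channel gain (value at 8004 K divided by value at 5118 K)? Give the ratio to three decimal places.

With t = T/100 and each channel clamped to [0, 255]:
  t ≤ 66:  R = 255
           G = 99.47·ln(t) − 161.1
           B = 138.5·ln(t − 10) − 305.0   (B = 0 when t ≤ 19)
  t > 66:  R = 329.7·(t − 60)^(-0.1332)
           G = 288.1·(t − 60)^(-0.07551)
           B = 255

At 5118 K (t = 51.18):
  B = 138.5·ln(51.18 − 10) − 305.0 = 138.5·ln 41.18 − 305.0 = 138.5·3.7180 − 305.0 = 209.936.
At 8004 K (t = 80.04):
  B = 255 by definition for t > 66.
Gain = 255.000 / 209.936 = 1.2147 → 1.215.

1.215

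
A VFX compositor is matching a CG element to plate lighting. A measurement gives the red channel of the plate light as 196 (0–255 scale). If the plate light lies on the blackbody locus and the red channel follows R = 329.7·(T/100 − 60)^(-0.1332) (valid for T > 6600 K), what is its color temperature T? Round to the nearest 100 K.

11000 K

(t − 60)^(-0.1332) = 196/329.7 = 0.59448.
t − 60 = 0.59448^(1/-0.1332) = 0.59448^(-7.508) = 49.621, so t = 109.621.
T = 100·t = 10962 K → 11000 K to the nearest 100 K.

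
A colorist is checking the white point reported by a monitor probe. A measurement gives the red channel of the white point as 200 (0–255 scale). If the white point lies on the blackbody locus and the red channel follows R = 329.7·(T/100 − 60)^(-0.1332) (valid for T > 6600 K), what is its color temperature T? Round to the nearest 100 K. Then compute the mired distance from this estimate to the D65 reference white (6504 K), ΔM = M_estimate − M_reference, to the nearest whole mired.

(t − 60)^(-0.1332) = 200/329.7 = 0.60661.
t − 60 = 0.60661^(1/-0.1332) = 0.60661^(-7.508) = 42.638, so t = 102.638.
T = 100·t = 10264 K → 10300 K to the nearest 100 K.
M_estimate = 10⁶/10300 = 97.09; M_reference = 10⁶/6504 = 153.75.
ΔM = 97.09 − 153.75 = -56.66 → -57 mireds.

-57 mireds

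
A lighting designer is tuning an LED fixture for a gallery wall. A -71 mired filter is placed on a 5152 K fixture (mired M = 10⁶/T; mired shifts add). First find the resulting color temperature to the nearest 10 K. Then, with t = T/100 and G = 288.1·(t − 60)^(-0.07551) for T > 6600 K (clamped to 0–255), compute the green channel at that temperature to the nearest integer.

M_in = 10⁶/5152 = 194.10; M_out = 194.10 + (-71) = 123.10.
T_out = 10⁶/123.10 = 8123.5 K → 8120 K; t = 81.2.
G = 288.1·(81.2 − 60)^(-0.07551) = 288.1·21.2^(-0.07551) = 288.1·0.79405 = 228.766.
Rounded: 229.

229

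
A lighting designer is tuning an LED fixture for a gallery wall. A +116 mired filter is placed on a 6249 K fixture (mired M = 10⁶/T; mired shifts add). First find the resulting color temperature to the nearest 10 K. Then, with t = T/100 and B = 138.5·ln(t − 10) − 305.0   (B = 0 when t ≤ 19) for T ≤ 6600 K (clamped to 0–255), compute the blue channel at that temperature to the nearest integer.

147

M_in = 10⁶/6249 = 160.03; M_out = 160.03 + (+116) = 276.03.
T_out = 10⁶/276.03 = 3622.9 K → 3620 K; t = 36.2.
B = 138.5·ln(36.2 − 10) − 305.0 = 138.5·ln 26.2 − 305.0 = 138.5·3.2658 − 305.0 = 147.308.
Rounded: 147.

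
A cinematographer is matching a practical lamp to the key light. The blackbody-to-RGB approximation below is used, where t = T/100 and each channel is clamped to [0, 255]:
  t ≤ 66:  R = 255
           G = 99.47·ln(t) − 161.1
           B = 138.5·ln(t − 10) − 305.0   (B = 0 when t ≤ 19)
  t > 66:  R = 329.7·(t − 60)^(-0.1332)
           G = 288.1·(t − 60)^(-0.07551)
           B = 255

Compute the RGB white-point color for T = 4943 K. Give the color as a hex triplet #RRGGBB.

t = 4943/100 = 49.43; the t ≤ 66 branch applies.
R = 255 by definition for t ≤ 66.
G = 99.47·ln 49.43 − 161.1 = 99.47·3.9006 − 161.1 = 226.888.
B = 138.5·ln(49.43 − 10) − 305.0 = 138.5·ln 39.43 − 305.0 = 138.5·3.6745 − 305.0 = 203.922.
Rounded: (255, 227, 204).
In hex: #FFE3CC.

#FFE3CC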